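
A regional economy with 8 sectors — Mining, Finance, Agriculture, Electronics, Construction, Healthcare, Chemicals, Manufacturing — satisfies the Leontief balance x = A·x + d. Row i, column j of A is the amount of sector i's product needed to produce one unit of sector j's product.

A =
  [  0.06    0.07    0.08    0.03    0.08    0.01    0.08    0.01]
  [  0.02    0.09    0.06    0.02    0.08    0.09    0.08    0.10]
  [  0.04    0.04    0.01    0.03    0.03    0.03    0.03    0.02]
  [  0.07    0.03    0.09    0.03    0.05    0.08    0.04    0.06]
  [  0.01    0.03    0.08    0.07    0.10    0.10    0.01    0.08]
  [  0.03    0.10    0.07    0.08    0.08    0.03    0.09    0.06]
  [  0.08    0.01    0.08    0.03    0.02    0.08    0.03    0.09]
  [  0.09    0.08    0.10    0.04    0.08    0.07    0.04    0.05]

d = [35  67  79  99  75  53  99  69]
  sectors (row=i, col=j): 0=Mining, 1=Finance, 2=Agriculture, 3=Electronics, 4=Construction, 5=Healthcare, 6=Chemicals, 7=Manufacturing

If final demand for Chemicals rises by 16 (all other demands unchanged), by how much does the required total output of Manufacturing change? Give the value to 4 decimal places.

Form M = I − A:
  [  0.94   -0.07   -0.08   -0.03   -0.08   -0.01   -0.08   -0.01]
  [ -0.02    0.91   -0.06   -0.02   -0.08   -0.09   -0.08   -0.10]
  [ -0.04   -0.04    0.99   -0.03   -0.03   -0.03   -0.03   -0.02]
  [ -0.07   -0.03   -0.09    0.97   -0.05   -0.08   -0.04   -0.06]
  [ -0.01   -0.03   -0.08   -0.07    0.90   -0.10   -0.01   -0.08]
  [ -0.03   -0.10   -0.07   -0.08   -0.08    0.97   -0.09   -0.06]
  [ -0.08   -0.01   -0.08   -0.03   -0.02   -0.08    0.97   -0.09]
  [ -0.09   -0.08   -0.10   -0.04   -0.08   -0.07   -0.04    0.95]
Leontief inverse L = M⁻¹:
  [  1.0942    0.1083    0.1294    0.0597    0.1270    0.0567    0.1145    0.0545]
  [  0.0679    1.1495    0.1307    0.0639    0.1472    0.1543    0.1296    0.1629]
  [  0.0605    0.0647    1.0408    0.0478    0.0587    0.0564    0.0522    0.0458]
  [  0.1090    0.0770    0.1444    1.0649    0.1027    0.1253    0.0807    0.1037]
  [  0.0503    0.0811    0.1412    0.1111    1.1603    0.1549    0.0515    0.1314]
  [  0.0778    0.1532    0.1387    0.1197    0.1430    1.0949    0.1364    0.1215]
  [  0.1193    0.0556    0.1321    0.0622    0.0693    0.1202    1.0692    0.1285]
  [  0.1353    0.1376    0.1666    0.0817    0.1461    0.1284    0.0901    1.1061]
Total output x = L · d:
  x_0 = 1.0942·35 + 0.1083·67 + 0.1294·79 + 0.0597·99 + 0.1270·75 + 0.0567·53 + 0.1145·99 + 0.0545·69 = 89.3120
  x_1 = 0.0679·35 + 1.1495·67 + 0.1307·79 + 0.0639·99 + 0.1472·75 + 0.1543·53 + 0.1296·99 + 0.1629·69 = 139.3436
  x_2 = 0.0605·35 + 0.0647·67 + 1.0408·79 + 0.0478·99 + 0.0587·75 + 0.0564·53 + 0.0522·99 + 0.0458·69 = 109.1395
  x_3 = 0.1090·35 + 0.0770·67 + 0.1444·79 + 1.0649·99 + 0.1027·75 + 0.1253·53 + 0.0807·99 + 0.1037·69 = 155.2893
  x_4 = 0.0503·35 + 0.0811·67 + 0.1412·79 + 0.1111·99 + 1.1603·75 + 0.1549·53 + 0.0515·99 + 0.1314·69 = 138.7580
  x_5 = 0.0778·35 + 0.1532·67 + 0.1387·79 + 0.1197·99 + 0.1430·75 + 1.0949·53 + 0.1364·99 + 0.1215·69 = 126.4326
  x_6 = 0.1193·35 + 0.0556·67 + 0.1321·79 + 0.0622·99 + 0.0693·75 + 0.1202·53 + 1.0692·99 + 0.1285·69 = 150.7797
  x_7 = 0.1353·35 + 0.1376·67 + 0.1666·79 + 0.0817·99 + 0.1461·75 + 0.1284·53 + 0.0901·99 + 1.1061·69 = 138.2034
Δx_7 = L[7,6] · Δd_6 = 0.0901 · 16 = 1.4410

1.4410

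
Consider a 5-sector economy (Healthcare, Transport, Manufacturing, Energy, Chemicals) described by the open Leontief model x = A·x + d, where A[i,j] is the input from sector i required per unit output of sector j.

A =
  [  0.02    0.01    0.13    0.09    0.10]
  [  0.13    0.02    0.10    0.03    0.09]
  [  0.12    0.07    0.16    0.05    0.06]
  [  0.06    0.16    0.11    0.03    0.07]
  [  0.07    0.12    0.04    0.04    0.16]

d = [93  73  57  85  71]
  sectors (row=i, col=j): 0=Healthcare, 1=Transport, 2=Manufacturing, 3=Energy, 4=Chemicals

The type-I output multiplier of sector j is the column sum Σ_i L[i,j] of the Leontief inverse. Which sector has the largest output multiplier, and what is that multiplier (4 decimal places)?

Form M = I − A:
  [  0.98   -0.01   -0.13   -0.09   -0.10]
  [ -0.13    0.98   -0.10   -0.03   -0.09]
  [ -0.12   -0.07    0.84   -0.05   -0.06]
  [ -0.06   -0.16   -0.11    0.97   -0.07]
  [ -0.07   -0.12   -0.04   -0.04    0.84]
Leontief inverse L = M⁻¹:
  [  1.0714    0.0636    0.1964    0.1180    0.1582]
  [  0.1767    1.0635    0.1696    0.0643    0.1525]
  [  0.1845    0.1223    1.2518    0.0909    0.1321]
  [  0.1257    0.2057    0.1900    1.0645    0.1393]
  [  0.1293    0.1728    0.1093    0.0740    1.2384]
Total output x = L · d:
  x_0 = 1.0714·93 + 0.0636·73 + 0.1964·57 + 0.1180·85 + 0.1582·71 = 136.7448
  x_1 = 0.1767·93 + 1.0635·73 + 0.1696·57 + 0.0643·85 + 0.1525·71 = 120.0259
  x_2 = 0.1845·93 + 0.1223·73 + 1.2518·57 + 0.0909·85 + 0.1321·71 = 114.5374
  x_3 = 0.1257·93 + 0.2057·73 + 0.1900·57 + 1.0645·85 + 0.1393·71 = 137.9010
  x_4 = 0.1293·93 + 0.1728·73 + 0.1093·57 + 0.0740·85 + 1.2384·71 = 125.0866
Output multipliers (column sums of L):
  Healthcare: 1.6876
  Transport: 1.6279
  Manufacturing: 1.9170
  Energy: 1.4117
  Chemicals: 1.8204

Manufacturing (1.9170)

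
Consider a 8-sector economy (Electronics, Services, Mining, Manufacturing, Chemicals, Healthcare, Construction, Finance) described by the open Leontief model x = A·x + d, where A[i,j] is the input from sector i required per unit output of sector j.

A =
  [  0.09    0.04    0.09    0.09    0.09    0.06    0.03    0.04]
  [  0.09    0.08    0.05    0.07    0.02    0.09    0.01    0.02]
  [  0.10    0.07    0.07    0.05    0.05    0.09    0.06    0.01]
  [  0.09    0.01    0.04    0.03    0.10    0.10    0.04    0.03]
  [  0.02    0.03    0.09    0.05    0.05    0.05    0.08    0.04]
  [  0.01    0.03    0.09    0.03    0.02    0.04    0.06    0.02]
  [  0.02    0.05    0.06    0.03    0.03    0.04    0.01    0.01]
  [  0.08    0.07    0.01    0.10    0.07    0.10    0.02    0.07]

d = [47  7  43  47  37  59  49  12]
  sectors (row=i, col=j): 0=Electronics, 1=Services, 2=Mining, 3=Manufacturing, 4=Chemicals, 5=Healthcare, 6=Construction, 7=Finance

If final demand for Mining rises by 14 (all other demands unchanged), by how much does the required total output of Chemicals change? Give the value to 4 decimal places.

1.8948

Form M = I − A:
  [  0.91   -0.04   -0.09   -0.09   -0.09   -0.06   -0.03   -0.04]
  [ -0.09    0.92   -0.05   -0.07   -0.02   -0.09   -0.01   -0.02]
  [ -0.10   -0.07    0.93   -0.05   -0.05   -0.09   -0.06   -0.01]
  [ -0.09   -0.01   -0.04    0.97   -0.10   -0.10   -0.04   -0.03]
  [ -0.02   -0.03   -0.09   -0.05    0.95   -0.05   -0.08   -0.04]
  [ -0.01   -0.03   -0.09   -0.03   -0.02    0.96   -0.06   -0.02]
  [ -0.02   -0.05   -0.06   -0.03   -0.03   -0.04    0.99   -0.01]
  [ -0.08   -0.07   -0.01   -0.10   -0.07   -0.10   -0.02    0.93]
Leontief inverse L = M⁻¹:
  [  1.1496    0.0809    0.1530    0.1408    0.1433    0.1259    0.0712    0.0670]
  [  0.1397    1.1139    0.1010    0.1116    0.0611    0.1434    0.0406    0.0408]
  [  0.1532    0.1093    1.1301    0.0961    0.0949    0.1481    0.0954    0.0325]
  [  0.1313    0.0420    0.0943    1.0705    0.1403    0.1483    0.0748    0.0521]
  [  0.0620    0.0629    0.1353    0.0857    1.0858    0.0985    0.1091    0.0582]
  [  0.0419    0.0552    0.1235    0.0557    0.0451    1.0759    0.0811    0.0321]
  [  0.0485    0.0710    0.0893    0.0531    0.0519    0.0714    1.0288    0.0211]
  [  0.1354    0.1087    0.0684    0.1502    0.1207    0.1638    0.0573    1.0983]
Total output x = L · d:
  x_0 = 1.1496·47 + 0.0809·7 + 0.1530·43 + 0.1408·47 + 0.1433·37 + 0.1259·59 + 0.0712·49 + 0.0670·12 = 84.8161
  x_1 = 0.1397·47 + 1.1139·7 + 0.1010·43 + 0.1116·47 + 0.0611·37 + 0.1434·59 + 0.0406·49 + 0.0408·12 = 37.1492
  x_2 = 0.1532·47 + 0.1093·7 + 1.1301·43 + 0.0961·47 + 0.0949·37 + 0.1481·59 + 0.0954·49 + 0.0325·12 = 78.3923
  x_3 = 0.1313·47 + 0.0420·7 + 0.0943·43 + 1.0705·47 + 0.1403·37 + 0.1483·59 + 0.0748·49 + 0.0521·12 = 79.0683
  x_4 = 0.0620·47 + 0.0629·7 + 0.1353·43 + 0.0857·47 + 1.0858·37 + 0.0985·59 + 0.1091·49 + 0.0582·12 = 65.2331
  x_5 = 0.0419·47 + 0.0552·7 + 0.1235·43 + 0.0557·47 + 0.0451·37 + 1.0759·59 + 0.0811·49 + 0.0321·12 = 79.7856
  x_6 = 0.0485·47 + 0.0710·7 + 0.0893·43 + 0.0531·47 + 0.0519·37 + 0.0714·59 + 1.0288·49 + 0.0211·12 = 65.9093
  x_7 = 0.1354·47 + 0.1087·7 + 0.0684·43 + 0.1502·47 + 0.1207·37 + 0.1638·59 + 0.0573·49 + 1.0983·12 = 47.2468
Δx_4 = L[4,2] · Δd_2 = 0.1353 · 14 = 1.8948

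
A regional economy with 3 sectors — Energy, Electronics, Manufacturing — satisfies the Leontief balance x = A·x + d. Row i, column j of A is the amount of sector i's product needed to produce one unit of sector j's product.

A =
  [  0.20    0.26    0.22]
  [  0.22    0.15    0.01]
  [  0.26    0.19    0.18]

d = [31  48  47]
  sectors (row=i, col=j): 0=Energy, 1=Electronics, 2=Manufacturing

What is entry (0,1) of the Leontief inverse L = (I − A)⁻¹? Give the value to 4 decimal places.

Form M = I − A:
  [  0.80   -0.26   -0.22]
  [ -0.22    0.85   -0.01]
  [ -0.26   -0.19    0.82]
Leontief inverse L = M⁻¹:
  [  1.5423    0.5658    0.4207]
  [  0.4060    1.3286    0.1251]
  [  0.5831    0.4873    1.3819]
Total output x = L · d:
  x_0 = 1.5423·31 + 0.5658·48 + 0.4207·47 = 94.7433
  x_1 = 0.4060·31 + 1.3286·48 + 0.1251·47 = 82.2443
  x_2 = 0.5831·31 + 0.4873·48 + 1.3819·47 = 106.4143

L[0,1] = 0.5658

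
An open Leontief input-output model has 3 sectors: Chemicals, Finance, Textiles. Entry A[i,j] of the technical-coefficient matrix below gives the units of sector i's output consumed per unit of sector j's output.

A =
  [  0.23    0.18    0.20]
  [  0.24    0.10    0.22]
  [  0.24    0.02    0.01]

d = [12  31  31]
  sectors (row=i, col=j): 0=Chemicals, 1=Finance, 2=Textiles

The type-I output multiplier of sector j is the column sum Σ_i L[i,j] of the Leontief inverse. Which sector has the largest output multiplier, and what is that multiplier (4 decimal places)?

Form M = I − A:
  [  0.77   -0.18   -0.20]
  [ -0.24    0.90   -0.22]
  [ -0.24   -0.02    0.99]
Leontief inverse L = M⁻¹:
  [  1.5123    0.3108    0.3746]
  [  0.4954    1.2184    0.3708]
  [  0.3766    0.1000    1.1084]
Total output x = L · d:
  x_0 = 1.5123·12 + 0.3108·31 + 0.3746·31 = 39.3945
  x_1 = 0.4954·12 + 1.2184·31 + 0.3708·31 = 55.2111
  x_2 = 0.3766·12 + 0.1000·31 + 1.1084·31 = 41.9787
Output multipliers (column sums of L):
  Chemicals: 2.3843
  Finance: 1.6292
  Textiles: 1.8538

Chemicals (2.3843)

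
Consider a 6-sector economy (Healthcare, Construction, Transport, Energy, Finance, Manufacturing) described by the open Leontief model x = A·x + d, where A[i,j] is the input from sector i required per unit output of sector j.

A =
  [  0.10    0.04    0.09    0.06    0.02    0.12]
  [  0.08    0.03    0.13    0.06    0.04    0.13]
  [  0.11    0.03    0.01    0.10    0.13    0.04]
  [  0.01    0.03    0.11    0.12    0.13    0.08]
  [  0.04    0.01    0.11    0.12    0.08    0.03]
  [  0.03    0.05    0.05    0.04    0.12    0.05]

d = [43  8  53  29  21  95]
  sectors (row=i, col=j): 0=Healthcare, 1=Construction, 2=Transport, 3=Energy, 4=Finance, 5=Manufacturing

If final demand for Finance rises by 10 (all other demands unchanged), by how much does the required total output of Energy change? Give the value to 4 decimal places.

2.1451

Form M = I − A:
  [  0.90   -0.04   -0.09   -0.06   -0.02   -0.12]
  [ -0.08    0.97   -0.13   -0.06   -0.04   -0.13]
  [ -0.11   -0.03    0.99   -0.10   -0.13   -0.04]
  [ -0.01   -0.03   -0.11    0.88   -0.13   -0.08]
  [ -0.04   -0.01   -0.11   -0.12    0.92   -0.03]
  [ -0.03   -0.05   -0.05   -0.04   -0.12    0.95]
Leontief inverse L = M⁻¹:
  [  1.1455    0.0652    0.1443    0.1187    0.0874    0.1724]
  [  0.1295    1.0566    0.1868    0.1264    0.1169    0.1831]
  [  0.1494    0.0512    1.0749    0.1663    0.1928    0.0912]
  [  0.0534    0.0536    0.1754    1.1987    0.2145    0.1292]
  [  0.0781    0.0296    0.1629    0.1858    1.1487    0.0727]
  [  0.0630    0.0664    0.0989    0.0931    0.1732    1.0871]
Total output x = L · d:
  x_0 = 1.1455·43 + 0.0652·8 + 0.1443·53 + 0.1187·29 + 0.0874·21 + 0.1724·95 = 79.0846
  x_1 = 0.1295·43 + 1.0566·8 + 0.1868·53 + 0.1264·29 + 0.1169·21 + 0.1831·95 = 47.4360
  x_2 = 0.1494·43 + 0.0512·8 + 1.0749·53 + 0.1663·29 + 0.1928·21 + 0.0912·95 = 81.3398
  x_3 = 0.0534·43 + 0.0536·8 + 0.1754·53 + 1.1987·29 + 0.2145·21 + 0.1292·95 = 63.5604
  x_4 = 0.0781·43 + 0.0296·8 + 0.1629·53 + 0.1858·29 + 1.1487·21 + 0.0727·95 = 48.6470
  x_5 = 0.0630·43 + 0.0664·8 + 0.0989·53 + 0.0931·29 + 0.1732·21 + 1.0871·95 = 118.0962
Δx_3 = L[3,4] · Δd_4 = 0.2145 · 10 = 2.1451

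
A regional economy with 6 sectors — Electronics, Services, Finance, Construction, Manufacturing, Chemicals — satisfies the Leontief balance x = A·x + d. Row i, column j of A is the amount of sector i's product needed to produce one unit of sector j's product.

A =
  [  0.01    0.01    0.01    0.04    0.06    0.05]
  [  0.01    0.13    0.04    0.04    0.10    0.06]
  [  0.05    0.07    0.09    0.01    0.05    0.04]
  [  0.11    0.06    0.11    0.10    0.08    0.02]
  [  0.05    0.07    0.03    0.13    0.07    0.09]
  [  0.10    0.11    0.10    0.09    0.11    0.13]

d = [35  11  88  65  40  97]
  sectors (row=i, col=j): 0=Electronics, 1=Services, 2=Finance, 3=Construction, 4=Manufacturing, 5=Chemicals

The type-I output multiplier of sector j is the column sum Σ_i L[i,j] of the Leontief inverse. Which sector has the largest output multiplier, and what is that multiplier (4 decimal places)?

Form M = I − A:
  [  0.99   -0.01   -0.01   -0.04   -0.06   -0.05]
  [ -0.01    0.87   -0.04   -0.04   -0.10   -0.06]
  [ -0.05   -0.07    0.91   -0.01   -0.05   -0.04]
  [ -0.11   -0.06   -0.11    0.90   -0.08   -0.02]
  [ -0.05   -0.07   -0.03   -0.13    0.93   -0.09]
  [ -0.10   -0.11   -0.10   -0.09   -0.11    0.87]
Leontief inverse L = M⁻¹:
  [  1.0314    0.0354    0.0320    0.0676    0.0866    0.0737]
  [  0.0445    1.1884    0.0803    0.0887    0.1552    0.1063]
  [  0.0742    0.1103    1.1205    0.0409    0.0891    0.0735]
  [  0.1504    0.1129    0.1573    1.1508    0.1369    0.0643]
  [  0.0978    0.1296    0.0823    0.1886    1.1327    0.1398]
  [  0.1606    0.1951    0.1693    0.1666    0.1972    1.2041]
Total output x = L · d:
  x_0 = 1.0314·35 + 0.0354·11 + 0.0320·88 + 0.0676·65 + 0.0866·40 + 0.0737·97 = 54.3171
  x_1 = 0.0445·35 + 1.1884·11 + 0.0803·88 + 0.0887·65 + 0.1552·40 + 0.1063·97 = 43.9783
  x_2 = 0.0742·35 + 0.1103·11 + 1.1205·88 + 0.0409·65 + 0.0891·40 + 0.0735·97 = 115.7705
  x_3 = 0.1504·35 + 0.1129·11 + 0.1573·88 + 1.1508·65 + 0.1369·40 + 0.0643·97 = 106.8551
  x_4 = 0.0978·35 + 0.1296·11 + 0.0823·88 + 0.1886·65 + 1.1327·40 + 0.1398·97 = 83.2203
  x_5 = 0.1606·35 + 0.1951·11 + 0.1693·88 + 0.1666·65 + 0.1972·40 + 1.2041·97 = 158.1811
Output multipliers (column sums of L):
  Electronics: 1.5588
  Services: 1.7716
  Finance: 1.6417
  Construction: 1.7032
  Manufacturing: 1.7977
  Chemicals: 1.6618

Manufacturing (1.7977)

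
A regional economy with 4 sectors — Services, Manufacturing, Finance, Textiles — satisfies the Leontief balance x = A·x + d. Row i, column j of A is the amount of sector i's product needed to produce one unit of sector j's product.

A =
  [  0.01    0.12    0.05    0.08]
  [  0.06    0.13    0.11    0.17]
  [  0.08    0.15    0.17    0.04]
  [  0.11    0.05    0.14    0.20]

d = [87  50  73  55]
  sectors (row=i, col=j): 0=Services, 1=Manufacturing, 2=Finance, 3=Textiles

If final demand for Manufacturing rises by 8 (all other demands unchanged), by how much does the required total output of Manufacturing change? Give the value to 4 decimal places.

9.7597

Form M = I − A:
  [  0.99   -0.12   -0.05   -0.08]
  [ -0.06    0.87   -0.11   -0.17]
  [ -0.08   -0.15    0.83   -0.04]
  [ -0.11   -0.05   -0.14    0.80]
Leontief inverse L = M⁻¹:
  [  1.0457    0.1717    0.1105    0.1466]
  [  0.1228    1.2200    0.2167    0.2824]
  [  0.1314    0.2439    1.2667    0.1283]
  [  0.1745    0.1425    0.2504    1.3103]
Total output x = L · d:
  x_0 = 1.0457·87 + 0.1717·50 + 0.1105·73 + 0.1466·55 = 115.6903
  x_1 = 0.1228·87 + 1.2200·50 + 0.2167·73 + 0.2824·55 = 103.0326
  x_2 = 0.1314·87 + 0.2439·50 + 1.2667·73 + 0.1283·55 = 123.1519
  x_3 = 0.1745·87 + 0.1425·50 + 0.2504·73 + 1.3103·55 = 112.6485
Δx_1 = L[1,1] · Δd_1 = 1.2200 · 8 = 9.7597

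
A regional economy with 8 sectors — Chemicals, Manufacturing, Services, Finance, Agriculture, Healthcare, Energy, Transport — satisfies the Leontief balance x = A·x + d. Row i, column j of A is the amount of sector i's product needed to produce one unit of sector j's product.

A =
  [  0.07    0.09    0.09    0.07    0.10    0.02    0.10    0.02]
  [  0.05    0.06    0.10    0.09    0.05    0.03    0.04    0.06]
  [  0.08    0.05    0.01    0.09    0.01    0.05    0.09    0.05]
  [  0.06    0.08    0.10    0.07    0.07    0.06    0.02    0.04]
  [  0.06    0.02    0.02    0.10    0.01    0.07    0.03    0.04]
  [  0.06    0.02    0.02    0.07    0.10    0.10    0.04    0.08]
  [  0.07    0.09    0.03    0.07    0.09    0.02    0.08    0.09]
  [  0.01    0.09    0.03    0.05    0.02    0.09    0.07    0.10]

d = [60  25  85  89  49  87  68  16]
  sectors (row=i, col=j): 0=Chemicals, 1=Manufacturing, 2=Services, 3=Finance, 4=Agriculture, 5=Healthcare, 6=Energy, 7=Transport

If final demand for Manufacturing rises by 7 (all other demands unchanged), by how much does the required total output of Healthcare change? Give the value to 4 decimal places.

Form M = I − A:
  [  0.93   -0.09   -0.09   -0.07   -0.10   -0.02   -0.10   -0.02]
  [ -0.05    0.94   -0.10   -0.09   -0.05   -0.03   -0.04   -0.06]
  [ -0.08   -0.05    0.99   -0.09   -0.01   -0.05   -0.09   -0.05]
  [ -0.06   -0.08   -0.10    0.93   -0.07   -0.06   -0.02   -0.04]
  [ -0.06   -0.02   -0.02   -0.10    0.99   -0.07   -0.03   -0.04]
  [ -0.06   -0.02   -0.02   -0.07   -0.10    0.90   -0.04   -0.08]
  [ -0.07   -0.09   -0.03   -0.07   -0.09   -0.02    0.92   -0.09]
  [ -0.01   -0.09   -0.03   -0.05   -0.02   -0.09   -0.07    0.90]
Leontief inverse L = M⁻¹:
  [  1.1343    0.1577    0.1466    0.1539    0.1586    0.0729    0.1623    0.0805]
  [  0.1029    1.1187    0.1484    0.1600    0.0985    0.0795    0.0931    0.1130]
  [  0.1284    0.1079    1.0585    0.1524    0.0640    0.0936    0.1393    0.1007]
  [  0.1157    0.1374    0.1497    1.1438    0.1210    0.1121    0.0740    0.0936]
  [  0.0991    0.0642    0.0586    0.1502    1.0533    0.1090    0.0677    0.0797]
  [  0.1115    0.0756    0.0652    0.1397    0.1534    1.1566    0.0905    0.1360]
  [  0.1270    0.1576    0.0860    0.1484    0.1463    0.0746    1.1388    0.1517]
  [  0.0568    0.1461    0.0746    0.1152    0.0706    0.1420    0.1190    1.1590]
Total output x = L · d:
  x_0 = 1.1343·60 + 0.1577·25 + 0.1466·85 + 0.1539·89 + 0.1586·49 + 0.0729·87 + 0.1623·68 + 0.0805·16 = 124.5976
  x_1 = 0.1029·60 + 1.1187·25 + 0.1484·85 + 0.1600·89 + 0.0985·49 + 0.0795·87 + 0.0931·68 + 0.1130·16 = 80.8784
  x_2 = 0.1284·60 + 0.1079·25 + 1.0585·85 + 0.1524·89 + 0.0640·49 + 0.0936·87 + 0.1393·68 + 0.1007·16 = 136.3044
  x_3 = 0.1157·60 + 0.1374·25 + 0.1497·85 + 1.1438·89 + 0.1210·49 + 0.1121·87 + 0.0740·68 + 0.0936·16 = 147.1138
  x_4 = 0.0991·60 + 0.0642·25 + 0.0586·85 + 0.1502·89 + 1.0533·49 + 0.1090·87 + 0.0677·68 + 0.0797·16 = 92.8834
  x_5 = 0.1115·60 + 0.0756·25 + 0.0652·85 + 0.1397·89 + 0.1534·49 + 1.1566·87 + 0.0905·68 + 0.1360·16 = 143.0202
  x_6 = 0.1270·60 + 0.1576·25 + 0.0860·85 + 0.1484·89 + 0.1463·49 + 0.0746·87 + 1.1388·68 + 0.1517·16 = 125.6055
  x_7 = 0.0568·60 + 0.1461·25 + 0.0746·85 + 0.1152·89 + 0.0706·49 + 0.1420·87 + 0.1190·68 + 1.1590·16 = 66.1019
Δx_5 = L[5,1] · Δd_1 = 0.0756 · 7 = 0.5291

0.5291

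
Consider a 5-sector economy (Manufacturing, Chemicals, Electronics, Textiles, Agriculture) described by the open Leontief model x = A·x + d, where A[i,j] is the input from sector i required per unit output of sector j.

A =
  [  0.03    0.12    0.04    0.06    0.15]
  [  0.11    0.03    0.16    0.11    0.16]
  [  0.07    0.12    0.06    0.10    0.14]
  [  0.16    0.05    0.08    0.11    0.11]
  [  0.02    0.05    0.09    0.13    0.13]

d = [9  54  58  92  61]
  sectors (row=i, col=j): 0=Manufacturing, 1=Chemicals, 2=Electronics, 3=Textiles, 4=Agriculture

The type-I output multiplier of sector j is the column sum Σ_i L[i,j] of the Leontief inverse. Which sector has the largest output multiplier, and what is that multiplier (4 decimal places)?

Agriculture (2.3020)

Form M = I − A:
  [  0.97   -0.12   -0.04   -0.06   -0.15]
  [ -0.11    0.97   -0.16   -0.11   -0.16]
  [ -0.07   -0.12    0.94   -0.10   -0.14]
  [ -0.16   -0.05   -0.08    0.89   -0.11]
  [ -0.02   -0.05   -0.09   -0.13    0.87]
Leontief inverse L = M⁻¹:
  [  1.0871    0.1688    0.1116    0.1439    0.2546]
  [  0.1866    1.1115    0.2451    0.2219    0.3041]
  [  0.1418    0.1831    1.1436    0.1997    0.2674]
  [  0.2291    0.1222    0.1562    1.2067    0.2397]
  [  0.0846    0.1050    0.1583    0.2170    1.2362]
Total output x = L · d:
  x_0 = 1.0871·9 + 0.1688·54 + 0.1116·58 + 0.1439·92 + 0.2546·61 = 54.1471
  x_1 = 0.1866·9 + 1.1115·54 + 0.2451·58 + 0.2219·92 + 0.3041·61 = 114.8794
  x_2 = 0.1418·9 + 0.1831·54 + 1.1436·58 + 0.1997·92 + 0.2674·61 = 112.1811
  x_3 = 0.2291·9 + 0.1222·54 + 0.1562·58 + 1.2067·92 + 0.2397·61 = 143.3604
  x_4 = 0.0846·9 + 0.1050·54 + 0.1583·58 + 0.2170·92 + 1.2362·61 = 110.9886
Output multipliers (column sums of L):
  Manufacturing: 1.7292
  Chemicals: 1.6906
  Electronics: 1.8149
  Textiles: 1.9893
  Agriculture: 2.3020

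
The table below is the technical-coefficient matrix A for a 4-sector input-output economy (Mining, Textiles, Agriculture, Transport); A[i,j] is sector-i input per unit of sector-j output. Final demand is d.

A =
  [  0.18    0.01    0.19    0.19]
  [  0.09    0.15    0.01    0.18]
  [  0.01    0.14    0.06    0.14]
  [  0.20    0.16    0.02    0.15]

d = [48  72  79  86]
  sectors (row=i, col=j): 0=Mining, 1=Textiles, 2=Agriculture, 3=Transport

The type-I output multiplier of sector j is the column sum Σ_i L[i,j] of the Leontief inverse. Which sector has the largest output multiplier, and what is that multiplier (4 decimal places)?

Form M = I − A:
  [  0.82   -0.01   -0.19   -0.19]
  [ -0.09    0.85   -0.01   -0.18]
  [ -0.01   -0.14    0.94   -0.14]
  [ -0.20   -0.16   -0.02    0.85]
Leontief inverse L = M⁻¹:
  [  1.3276    0.1310    0.2776    0.3702]
  [  0.2170    1.2505    0.0641    0.3239]
  [  0.0994    0.2281    1.0917    0.2503]
  [  0.3556    0.2716    0.1031    1.3304]
Total output x = L · d:
  x_0 = 1.3276·48 + 0.1310·72 + 0.2776·79 + 0.3702·86 = 126.9287
  x_1 = 0.2170·48 + 1.2505·72 + 0.0641·79 + 0.3239·86 = 133.3717
  x_2 = 0.0994·48 + 0.2281·72 + 1.0917·79 + 0.2503·86 = 128.9647
  x_3 = 0.3556·48 + 0.2716·72 + 0.1031·79 + 1.3304·86 = 159.1818
Output multipliers (column sums of L):
  Mining: 1.9996
  Textiles: 1.8813
  Agriculture: 1.5364
  Transport: 2.2749

Transport (2.2749)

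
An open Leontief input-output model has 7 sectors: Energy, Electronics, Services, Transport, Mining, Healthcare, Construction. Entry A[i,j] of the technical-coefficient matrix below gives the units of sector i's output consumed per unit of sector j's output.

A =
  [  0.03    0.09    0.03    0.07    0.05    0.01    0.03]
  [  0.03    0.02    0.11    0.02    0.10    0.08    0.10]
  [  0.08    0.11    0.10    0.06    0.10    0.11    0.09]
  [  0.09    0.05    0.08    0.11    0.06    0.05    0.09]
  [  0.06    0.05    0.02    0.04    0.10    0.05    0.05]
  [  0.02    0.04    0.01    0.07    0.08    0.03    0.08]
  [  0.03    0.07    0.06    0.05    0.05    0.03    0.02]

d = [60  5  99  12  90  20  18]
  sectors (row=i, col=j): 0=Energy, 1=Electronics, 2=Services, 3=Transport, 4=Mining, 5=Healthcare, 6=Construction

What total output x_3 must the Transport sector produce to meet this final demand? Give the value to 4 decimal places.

52.5389

Form M = I − A:
  [  0.97   -0.09   -0.03   -0.07   -0.05   -0.01   -0.03]
  [ -0.03    0.98   -0.11   -0.02   -0.10   -0.08   -0.10]
  [ -0.08   -0.11    0.90   -0.06   -0.10   -0.11   -0.09]
  [ -0.09   -0.05   -0.08    0.89   -0.06   -0.05   -0.09]
  [ -0.06   -0.05   -0.02   -0.04    0.90   -0.05   -0.05]
  [ -0.02   -0.04   -0.01   -0.07   -0.08    0.97   -0.08]
  [ -0.03   -0.07   -0.06   -0.05   -0.05   -0.03    0.98]
Leontief inverse L = M⁻¹:
  [  1.0583    0.1211    0.0662    0.1017    0.0938    0.0406    0.0683]
  [  0.0692    1.0715    0.1541    0.0654    0.1636    0.1230    0.1500]
  [  0.1334    0.1777    1.1653    0.1241    0.1891    0.1694    0.1641]
  [  0.1376    0.1087    0.1356    1.1679    0.1296    0.0973    0.1496]
  [  0.0894    0.0861    0.0525    0.0754    1.1485    0.0798    0.0884]
  [  0.0482    0.0720    0.0417    0.1033    0.1225    1.0573    0.1147]
  [  0.0586    0.1033    0.0953    0.0820    0.0951    0.0618    1.0589]
Total output x = L · d:
  x_0 = 1.0583·60 + 0.1211·5 + 0.0662·99 + 0.1017·12 + 0.0938·90 + 0.0406·20 + 0.0683·18 = 82.3610
  x_1 = 0.0692·60 + 1.0715·5 + 0.1541·99 + 0.0654·12 + 0.1636·90 + 0.1230·20 + 0.1500·18 = 45.4356
  x_2 = 0.1334·60 + 0.1777·5 + 1.1653·99 + 0.1241·12 + 0.1891·90 + 0.1694·20 + 0.1641·18 = 149.1062
  x_3 = 0.1376·60 + 0.1087·5 + 0.1356·99 + 1.1679·12 + 0.1296·90 + 0.0973·20 + 0.1496·18 = 52.5389
  x_4 = 0.0894·60 + 0.0861·5 + 0.0525·99 + 0.0754·12 + 1.1485·90 + 0.0798·20 + 0.0884·18 = 118.4500
  x_5 = 0.0482·60 + 0.0720·5 + 0.0417·99 + 0.1033·12 + 0.1225·90 + 1.0573·20 + 0.1147·18 = 42.8591
  x_6 = 0.0586·60 + 0.1033·5 + 0.0953·99 + 0.0820·12 + 0.0951·90 + 0.0618·20 + 1.0589·18 = 43.2989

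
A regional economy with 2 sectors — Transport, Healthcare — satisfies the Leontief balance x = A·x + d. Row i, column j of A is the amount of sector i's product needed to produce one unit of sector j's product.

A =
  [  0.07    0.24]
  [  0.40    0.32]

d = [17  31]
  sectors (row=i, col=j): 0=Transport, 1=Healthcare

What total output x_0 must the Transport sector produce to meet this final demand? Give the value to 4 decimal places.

Form M = I − A:
  [  0.93   -0.24]
  [ -0.40    0.68]
Leontief inverse L = M⁻¹:
  [  1.2677    0.4474]
  [  0.7457    1.7338]
Total output x = L · d:
  x_0 = 1.2677·17 + 0.4474·31 = 35.4213
  x_1 = 0.7457·17 + 1.7338·31 = 66.4243

35.4213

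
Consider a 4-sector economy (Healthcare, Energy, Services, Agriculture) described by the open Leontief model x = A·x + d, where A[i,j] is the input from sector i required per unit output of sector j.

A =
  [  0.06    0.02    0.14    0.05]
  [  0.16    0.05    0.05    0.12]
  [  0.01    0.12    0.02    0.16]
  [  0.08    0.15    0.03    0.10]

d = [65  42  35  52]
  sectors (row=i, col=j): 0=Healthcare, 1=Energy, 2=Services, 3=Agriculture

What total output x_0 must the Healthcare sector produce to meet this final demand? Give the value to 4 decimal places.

83.5389

Form M = I − A:
  [  0.94   -0.02   -0.14   -0.05]
  [ -0.16    0.95   -0.05   -0.12]
  [ -0.01   -0.12    0.98   -0.16]
  [ -0.08   -0.15   -0.03    0.90]
Leontief inverse L = M⁻¹:
  [  1.0837    0.0584    0.1607    0.0966]
  [  0.2022    1.0956    0.0901    0.1733]
  [  0.0574    0.1663    1.0435    0.2109]
  [  0.1319    0.1933    0.0641    1.1556]
Total output x = L · d:
  x_0 = 1.0837·65 + 0.0584·42 + 0.1607·35 + 0.0966·52 = 83.5389
  x_1 = 0.2022·65 + 1.0956·42 + 0.0901·35 + 0.1733·52 = 71.3265
  x_2 = 0.0574·65 + 0.1663·42 + 1.0435·35 + 0.2109·52 = 58.2037
  x_3 = 0.1319·65 + 0.1933·42 + 0.0641·35 + 1.1556·52 = 79.0313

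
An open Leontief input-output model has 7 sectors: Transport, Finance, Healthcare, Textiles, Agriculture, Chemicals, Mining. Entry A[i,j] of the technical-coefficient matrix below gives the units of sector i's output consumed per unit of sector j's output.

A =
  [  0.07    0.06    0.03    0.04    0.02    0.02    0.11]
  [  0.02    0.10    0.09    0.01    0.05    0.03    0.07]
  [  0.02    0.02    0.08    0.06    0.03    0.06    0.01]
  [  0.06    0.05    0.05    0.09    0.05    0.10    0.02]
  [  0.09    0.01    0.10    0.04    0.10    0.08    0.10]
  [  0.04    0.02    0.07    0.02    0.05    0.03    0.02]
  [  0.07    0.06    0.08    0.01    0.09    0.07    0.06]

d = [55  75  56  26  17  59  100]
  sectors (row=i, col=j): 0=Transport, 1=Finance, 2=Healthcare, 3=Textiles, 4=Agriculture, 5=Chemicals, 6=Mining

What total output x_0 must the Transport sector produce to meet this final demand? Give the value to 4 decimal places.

90.9740

Form M = I − A:
  [  0.93   -0.06   -0.03   -0.04   -0.02   -0.02   -0.11]
  [ -0.02    0.90   -0.09   -0.01   -0.05   -0.03   -0.07]
  [ -0.02   -0.02    0.92   -0.06   -0.03   -0.06   -0.01]
  [ -0.06   -0.05   -0.05    0.91   -0.05   -0.10   -0.02]
  [ -0.09   -0.01   -0.10   -0.04    0.90   -0.08   -0.10]
  [ -0.04   -0.02   -0.07   -0.02   -0.05    0.97   -0.02]
  [ -0.07   -0.06   -0.08   -0.01   -0.09   -0.07    0.94]
Leontief inverse L = M⁻¹:
  [  1.1006    0.0895    0.0699    0.0590    0.0523    0.0506    0.1441]
  [  0.0475    1.1280    0.1361    0.0296    0.0835    0.0616    0.1018]
  [  0.0406    0.0362    1.1108    0.0799    0.0519    0.0852    0.0283]
  [  0.0939    0.0780    0.0956    1.1175    0.0846    0.1363    0.0535]
  [  0.1365    0.0420    0.1596    0.0718    1.1475    0.1267    0.1471]
  [  0.0605    0.0352    0.0988    0.0363    0.0712    1.0520    0.0415]
  [  0.1070    0.0892    0.1321    0.0345    0.1297    0.1069    1.1012]
Total output x = L · d:
  x_0 = 1.1006·55 + 0.0895·75 + 0.0699·56 + 0.0590·26 + 0.0523·17 + 0.0506·59 + 0.1441·100 = 90.9740
  x_1 = 0.0475·55 + 1.1280·75 + 0.1361·56 + 0.0296·26 + 0.0835·17 + 0.0616·59 + 0.1018·100 = 110.8428
  x_2 = 0.0406·55 + 0.0362·75 + 1.1108·56 + 0.0799·26 + 0.0519·17 + 0.0852·59 + 0.0283·100 = 77.9710
  x_3 = 0.0939·55 + 0.0780·75 + 0.0956·56 + 1.1175·26 + 0.0846·17 + 0.1363·59 + 0.0535·100 = 60.2565
  x_4 = 0.1365·55 + 0.0420·75 + 0.1596·56 + 0.0718·26 + 1.1475·17 + 0.1267·59 + 0.1471·100 = 63.1587
  x_5 = 0.0605·55 + 0.0352·75 + 0.0988·56 + 0.0363·26 + 0.0712·17 + 1.0520·59 + 0.0415·100 = 79.8628
  x_6 = 0.1070·55 + 0.0892·75 + 0.1321·56 + 0.0345·26 + 0.1297·17 + 0.1069·59 + 1.1012·100 = 139.5039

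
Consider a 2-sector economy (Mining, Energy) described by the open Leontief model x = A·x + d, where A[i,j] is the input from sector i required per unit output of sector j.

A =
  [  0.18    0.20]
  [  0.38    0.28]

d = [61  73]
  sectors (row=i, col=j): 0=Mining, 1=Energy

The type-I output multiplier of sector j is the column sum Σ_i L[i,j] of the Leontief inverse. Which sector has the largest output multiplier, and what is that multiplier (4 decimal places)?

Form M = I − A:
  [  0.82   -0.20]
  [ -0.38    0.72]
Leontief inverse L = M⁻¹:
  [  1.3997    0.3888]
  [  0.7387    1.5941]
Total output x = L · d:
  x_0 = 1.3997·61 + 0.3888·73 = 113.7636
  x_1 = 0.7387·61 + 1.5941·73 = 161.4308
Output multipliers (column sums of L):
  Mining: 2.1384
  Energy: 1.9829

Mining (2.1384)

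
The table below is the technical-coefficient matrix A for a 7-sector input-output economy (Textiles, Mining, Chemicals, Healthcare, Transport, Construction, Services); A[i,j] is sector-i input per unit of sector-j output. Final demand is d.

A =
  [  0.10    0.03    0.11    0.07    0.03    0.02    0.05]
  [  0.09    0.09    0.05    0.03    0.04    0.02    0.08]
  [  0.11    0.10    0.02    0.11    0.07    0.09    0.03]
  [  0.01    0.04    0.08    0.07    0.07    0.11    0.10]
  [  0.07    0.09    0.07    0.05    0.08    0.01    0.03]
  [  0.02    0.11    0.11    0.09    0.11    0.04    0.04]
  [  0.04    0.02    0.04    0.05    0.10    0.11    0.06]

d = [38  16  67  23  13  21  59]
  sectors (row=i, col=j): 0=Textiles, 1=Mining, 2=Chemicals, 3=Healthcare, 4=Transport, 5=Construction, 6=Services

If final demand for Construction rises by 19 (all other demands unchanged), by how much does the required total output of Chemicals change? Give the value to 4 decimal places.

2.6663

Form M = I − A:
  [  0.90   -0.03   -0.11   -0.07   -0.03   -0.02   -0.05]
  [ -0.09    0.91   -0.05   -0.03   -0.04   -0.02   -0.08]
  [ -0.11   -0.10    0.98   -0.11   -0.07   -0.09   -0.03]
  [ -0.01   -0.04   -0.08    0.93   -0.07   -0.11   -0.10]
  [ -0.07   -0.09   -0.07   -0.05    0.92   -0.01   -0.03]
  [ -0.02   -0.11   -0.11   -0.09   -0.11    0.96   -0.04]
  [ -0.04   -0.02   -0.04   -0.05   -0.10   -0.11    0.94]
Leontief inverse L = M⁻¹:
  [  1.1518    0.0790    0.1604    0.1239    0.0805    0.0662    0.0917]
  [  0.1398    1.1360    0.0976    0.0756    0.0873    0.0591    0.1206]
  [  0.1692    0.1653    1.0909    0.1726    0.1350    0.1403    0.0865]
  [  0.0610    0.1039    0.1389    1.1310    0.1389    0.1645    0.1483]
  [  0.1212    0.1398    0.1172    0.0964    1.1265    0.0473    0.0703]
  [  0.0826    0.1797    0.1699    0.1524    0.1759    1.0931    0.0934]
  [  0.0850    0.0760    0.0951    0.1025    0.1588    0.1517    1.1003]
Total output x = L · d:
  x_0 = 1.1518·38 + 0.0790·16 + 0.1604·67 + 0.1239·23 + 0.0805·13 + 0.0662·21 + 0.0917·59 = 66.4707
  x_1 = 0.1398·38 + 1.1360·16 + 0.0976·67 + 0.0756·23 + 0.0873·13 + 0.0591·21 + 0.1206·59 = 41.2602
  x_2 = 0.1692·38 + 0.1653·16 + 1.0909·67 + 0.1726·23 + 0.1350·13 + 0.1403·21 + 0.0865·59 = 95.9385
  x_3 = 0.0610·38 + 0.1039·16 + 0.1389·67 + 1.1310·23 + 0.1389·13 + 0.1645·21 + 0.1483·59 = 53.3067
  x_4 = 0.1212·38 + 0.1398·16 + 0.1172·67 + 0.0964·23 + 1.1265·13 + 0.0473·21 + 0.0703·59 = 36.7001
  x_5 = 0.0826·38 + 0.1797·16 + 0.1699·67 + 0.1524·23 + 0.1759·13 + 1.0931·21 + 0.0934·59 = 51.6557
  x_6 = 0.0850·38 + 0.0760·16 + 0.0951·67 + 0.1025·23 + 0.1588·13 + 0.1517·21 + 1.1003·59 = 83.3394
Δx_2 = L[2,5] · Δd_5 = 0.1403 · 19 = 2.6663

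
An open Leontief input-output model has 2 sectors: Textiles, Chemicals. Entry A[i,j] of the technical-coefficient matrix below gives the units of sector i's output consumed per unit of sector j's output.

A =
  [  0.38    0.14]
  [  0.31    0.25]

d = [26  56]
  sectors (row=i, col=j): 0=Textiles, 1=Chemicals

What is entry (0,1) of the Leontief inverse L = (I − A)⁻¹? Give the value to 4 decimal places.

Form M = I − A:
  [  0.62   -0.14]
  [ -0.31    0.75]
Leontief inverse L = M⁻¹:
  [  1.7789    0.3321]
  [  0.7353    1.4706]
Total output x = L · d:
  x_0 = 1.7789·26 + 0.3321·56 = 64.8482
  x_1 = 0.7353·26 + 1.4706·56 = 101.4706

L[0,1] = 0.3321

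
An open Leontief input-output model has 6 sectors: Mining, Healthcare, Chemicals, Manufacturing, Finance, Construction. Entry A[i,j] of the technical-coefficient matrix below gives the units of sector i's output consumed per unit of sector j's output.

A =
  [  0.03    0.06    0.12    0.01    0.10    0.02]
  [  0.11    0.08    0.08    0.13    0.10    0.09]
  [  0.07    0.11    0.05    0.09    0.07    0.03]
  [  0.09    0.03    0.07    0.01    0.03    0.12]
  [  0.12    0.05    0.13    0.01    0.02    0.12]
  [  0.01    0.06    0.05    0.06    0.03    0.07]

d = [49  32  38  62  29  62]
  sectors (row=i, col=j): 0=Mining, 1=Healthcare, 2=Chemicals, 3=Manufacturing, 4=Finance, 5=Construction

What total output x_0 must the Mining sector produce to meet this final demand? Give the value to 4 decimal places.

Form M = I − A:
  [  0.97   -0.06   -0.12   -0.01   -0.10   -0.02]
  [ -0.11    0.92   -0.08   -0.13   -0.10   -0.09]
  [ -0.07   -0.11    0.95   -0.09   -0.07   -0.03]
  [ -0.09   -0.03   -0.07    0.99   -0.03   -0.12]
  [ -0.12   -0.05   -0.13   -0.01    0.98   -0.12]
  [ -0.01   -0.06   -0.05   -0.06   -0.03    0.93]
Leontief inverse L = M⁻¹:
  [  1.0765    0.1034    0.1699    0.0450    0.1358    0.0620]
  [  0.1789    1.1430    0.1620    0.1781    0.1569    0.1629]
  [  0.1251    0.1570    1.1114    0.1292    0.1147    0.0852]
  [  0.1223    0.0693    0.1150    1.0410    0.0644    0.1557]
  [  0.1641    0.1037    0.1881    0.0531    1.0678    0.1643]
  [  0.0430    0.0911    0.0855    0.0878    0.0564    1.1064]
Total output x = L · d:
  x_0 = 1.0765·49 + 0.1034·32 + 0.1699·38 + 0.0450·62 + 0.1358·29 + 0.0620·62 = 73.0854
  x_1 = 0.1789·49 + 1.1430·32 + 0.1620·38 + 0.1781·62 + 0.1569·29 + 0.1629·62 = 77.1890
  x_2 = 0.1251·49 + 0.1570·32 + 1.1114·38 + 0.1292·62 + 0.1147·29 + 0.0852·62 = 70.0100
  x_3 = 0.1223·49 + 0.0693·32 + 0.1150·38 + 1.0410·62 + 0.0644·29 + 0.1557·62 = 88.6425
  x_4 = 0.1641·49 + 0.1037·32 + 0.1881·38 + 0.0531·62 + 1.0678·29 + 0.1643·62 = 62.9499
  x_5 = 0.0430·49 + 0.0911·32 + 0.0855·38 + 0.0878·62 + 0.0564·29 + 1.1064·62 = 83.9460

73.0854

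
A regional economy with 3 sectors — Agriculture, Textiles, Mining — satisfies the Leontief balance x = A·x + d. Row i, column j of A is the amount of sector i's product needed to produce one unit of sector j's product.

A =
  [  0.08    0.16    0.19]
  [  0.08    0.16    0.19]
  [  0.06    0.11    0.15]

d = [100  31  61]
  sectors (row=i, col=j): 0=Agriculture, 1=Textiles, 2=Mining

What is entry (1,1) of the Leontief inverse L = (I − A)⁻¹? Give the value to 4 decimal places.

Form M = I − A:
  [  0.92   -0.16   -0.19]
  [ -0.08    0.84   -0.19]
  [ -0.06   -0.11    0.85]
Leontief inverse L = M⁻¹:
  [  1.1294    0.2557    0.3096]
  [  0.1294    1.2557    0.3096]
  [  0.0965    0.1805    1.2384]
Total output x = L · d:
  x_0 = 1.1294·100 + 0.2557·31 + 0.3096·61 = 139.7489
  x_1 = 0.1294·100 + 1.2557·31 + 0.3096·61 = 70.7489
  x_2 = 0.0965·100 + 0.1805·31 + 1.2384·61 = 90.7851

L[1,1] = 1.2557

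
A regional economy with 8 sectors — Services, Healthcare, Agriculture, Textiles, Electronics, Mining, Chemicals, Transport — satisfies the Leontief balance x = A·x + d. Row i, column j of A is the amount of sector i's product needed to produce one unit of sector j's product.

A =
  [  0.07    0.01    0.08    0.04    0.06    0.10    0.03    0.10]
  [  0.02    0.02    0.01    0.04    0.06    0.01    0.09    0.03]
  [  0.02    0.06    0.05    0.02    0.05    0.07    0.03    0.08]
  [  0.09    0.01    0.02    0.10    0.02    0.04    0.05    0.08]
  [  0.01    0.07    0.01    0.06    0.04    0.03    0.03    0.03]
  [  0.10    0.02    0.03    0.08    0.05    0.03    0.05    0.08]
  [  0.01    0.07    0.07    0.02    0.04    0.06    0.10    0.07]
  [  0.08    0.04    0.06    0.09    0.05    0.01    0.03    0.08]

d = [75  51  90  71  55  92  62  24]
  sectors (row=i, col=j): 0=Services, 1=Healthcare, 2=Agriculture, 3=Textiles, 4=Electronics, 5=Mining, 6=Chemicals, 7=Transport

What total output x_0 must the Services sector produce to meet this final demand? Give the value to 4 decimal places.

Form M = I − A:
  [  0.93   -0.01   -0.08   -0.04   -0.06   -0.10   -0.03   -0.10]
  [ -0.02    0.98   -0.01   -0.04   -0.06   -0.01   -0.09   -0.03]
  [ -0.02   -0.06    0.95   -0.02   -0.05   -0.07   -0.03   -0.08]
  [ -0.09   -0.01   -0.02    0.90   -0.02   -0.04   -0.05   -0.08]
  [ -0.01   -0.07   -0.01   -0.06    0.96   -0.03   -0.03   -0.03]
  [ -0.10   -0.02   -0.03   -0.08   -0.05    0.97   -0.05   -0.08]
  [ -0.01   -0.07   -0.07   -0.02   -0.04   -0.06    0.90   -0.07]
  [ -0.08   -0.04   -0.06   -0.09   -0.05   -0.01   -0.03    0.92]
Leontief inverse L = M⁻¹:
  [  1.1177    0.0406    0.1169    0.0904    0.0986    0.1366    0.0665    0.1610]
  [  0.0399    1.0404    0.0299    0.0653    0.0800    0.0300    0.1163    0.0606]
  [  0.0526    0.0839    1.0752    0.0572    0.0795    0.0937    0.0611    0.1223]
  [  0.1335    0.0329    0.0532    1.1449    0.0513    0.0733    0.0834    0.1342]
  [  0.0330    0.0859    0.0260    0.0878    1.0601    0.0466    0.0553    0.0591]
  [  0.1425    0.0460    0.0645    0.1255    0.0838    1.0652    0.0850    0.1353]
  [  0.0429    0.1006    0.1010    0.0587    0.0738    0.0892    1.1406    0.1188]
  [  0.1202    0.0659    0.0922    0.1345    0.0832    0.0435    0.0641    1.1332]
Total output x = L · d:
  x_0 = 1.1177·75 + 0.0406·51 + 0.1169·90 + 0.0904·71 + 0.0986·55 + 0.1366·92 + 0.0665·62 + 0.1610·24 = 128.8178
  x_1 = 0.0399·75 + 1.0404·51 + 0.0299·90 + 0.0653·71 + 0.0800·55 + 0.0300·92 + 0.1163·62 + 0.0606·24 = 79.2068
  x_2 = 0.0526·75 + 0.0839·51 + 1.0752·90 + 0.0572·71 + 0.0795·55 + 0.0937·92 + 0.0611·62 + 0.1223·24 = 128.7661
  x_3 = 0.1335·75 + 0.0329·51 + 0.0532·90 + 1.1449·71 + 0.0513·55 + 0.0733·92 + 0.0834·62 + 0.1342·24 = 115.7142
  x_4 = 0.0330·75 + 0.0859·51 + 0.0260·90 + 0.0878·71 + 1.0601·55 + 0.0466·92 + 0.0553·62 + 0.0591·24 = 82.8663
  x_5 = 0.1425·75 + 0.0460·51 + 0.0645·90 + 0.1255·71 + 0.0838·55 + 1.0652·92 + 0.0850·62 + 0.1353·24 = 138.8651
  x_6 = 0.0429·75 + 0.1006·51 + 0.1010·90 + 0.0587·71 + 0.0738·55 + 0.0892·92 + 1.1406·62 + 0.1188·24 = 107.4498
  x_7 = 0.1202·75 + 0.0659·51 + 0.0922·90 + 0.1345·71 + 0.0832·55 + 0.0435·92 + 0.0641·62 + 1.1332·24 = 69.9667

128.8178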